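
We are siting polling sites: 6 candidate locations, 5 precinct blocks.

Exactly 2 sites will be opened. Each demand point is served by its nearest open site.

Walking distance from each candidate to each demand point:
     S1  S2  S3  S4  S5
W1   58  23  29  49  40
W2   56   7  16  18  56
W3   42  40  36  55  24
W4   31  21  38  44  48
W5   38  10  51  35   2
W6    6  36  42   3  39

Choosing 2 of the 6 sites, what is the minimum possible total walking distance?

Open {W5, W6}.
  S1→W6 6, S2→W5 10, S3→W6 42, S4→W6 3, S5→W5 2  ⇒ total 63.
Compare {W2, W6}: total 71.
Compare {W2, W5}: total 81.
No size-2 selection does better; minimum is 63.

63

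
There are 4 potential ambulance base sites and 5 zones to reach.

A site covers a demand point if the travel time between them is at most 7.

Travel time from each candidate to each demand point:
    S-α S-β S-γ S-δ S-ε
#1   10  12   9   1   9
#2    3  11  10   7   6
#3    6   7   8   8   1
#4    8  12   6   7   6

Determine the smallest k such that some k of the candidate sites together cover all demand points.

Coverage sets (demand points within 7 of each site):
  #1: {S-δ}
  #2: {S-α, S-δ, S-ε}
  #3: {S-α, S-β, S-ε}
  #4: {S-γ, S-δ, S-ε}
No single site covers all 5 demand points.
But {#3, #4} covers everything, so the minimum is 2.

2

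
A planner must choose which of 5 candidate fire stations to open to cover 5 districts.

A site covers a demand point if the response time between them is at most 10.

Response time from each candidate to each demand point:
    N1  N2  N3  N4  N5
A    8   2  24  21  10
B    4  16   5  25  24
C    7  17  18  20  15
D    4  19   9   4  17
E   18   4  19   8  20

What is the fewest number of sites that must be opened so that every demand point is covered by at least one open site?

2

Coverage sets (demand points within 10 of each site):
  A: {N1, N2, N5}
  B: {N1, N3}
  C: {N1}
  D: {N1, N3, N4}
  E: {N2, N4}
No single site covers all 5 demand points.
But {A, D} covers everything, so the minimum is 2.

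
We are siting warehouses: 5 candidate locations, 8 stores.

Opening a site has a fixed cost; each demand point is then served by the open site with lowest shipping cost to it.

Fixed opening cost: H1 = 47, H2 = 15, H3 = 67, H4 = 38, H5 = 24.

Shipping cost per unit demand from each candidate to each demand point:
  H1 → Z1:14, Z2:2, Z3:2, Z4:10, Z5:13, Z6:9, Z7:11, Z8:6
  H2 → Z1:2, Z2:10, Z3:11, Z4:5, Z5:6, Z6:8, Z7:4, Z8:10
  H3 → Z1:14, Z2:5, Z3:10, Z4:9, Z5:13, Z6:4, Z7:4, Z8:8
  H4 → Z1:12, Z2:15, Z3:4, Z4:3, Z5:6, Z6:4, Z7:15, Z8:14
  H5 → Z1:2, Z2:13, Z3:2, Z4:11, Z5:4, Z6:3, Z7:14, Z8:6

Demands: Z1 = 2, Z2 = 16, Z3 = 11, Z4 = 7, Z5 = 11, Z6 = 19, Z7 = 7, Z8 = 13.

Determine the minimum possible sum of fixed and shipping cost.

386

Open {H1, H2, H5}: assign each demand point to its cheapest open site.
  Z1→H2 2×2=4, Z2→H1 16×2=32, Z3→H1 11×2=22, Z4→H2 7×5=35, Z5→H5 11×4=44, Z6→H5 19×3=57, Z7→H2 7×4=28, Z8→H1 13×6=78
  shipping cost 300, fixed 86 → total 386.
Compare {H1, H2, H4, H5}: shipping cost 286 + fixed 124 = 410.
Compare {H1, H2, H4}: shipping cost 327 + fixed 100 = 427.
Compare {H1, H4, H5}: shipping cost 335 + fixed 109 = 444.
All other subsets cost ≥ 410. Minimum total cost: 386.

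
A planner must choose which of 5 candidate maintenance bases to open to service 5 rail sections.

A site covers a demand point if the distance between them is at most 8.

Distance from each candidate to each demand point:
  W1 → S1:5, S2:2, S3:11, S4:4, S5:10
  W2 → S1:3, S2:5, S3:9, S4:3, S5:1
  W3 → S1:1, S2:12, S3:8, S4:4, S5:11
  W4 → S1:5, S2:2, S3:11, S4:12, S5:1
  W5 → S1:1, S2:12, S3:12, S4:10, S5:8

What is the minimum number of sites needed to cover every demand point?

2

Coverage sets (demand points within 8 of each site):
  W1: {S1, S2, S4}
  W2: {S1, S2, S4, S5}
  W3: {S1, S3, S4}
  W4: {S1, S2, S5}
  W5: {S1, S5}
No single site covers all 5 demand points.
But {W2, W3} covers everything, so the minimum is 2.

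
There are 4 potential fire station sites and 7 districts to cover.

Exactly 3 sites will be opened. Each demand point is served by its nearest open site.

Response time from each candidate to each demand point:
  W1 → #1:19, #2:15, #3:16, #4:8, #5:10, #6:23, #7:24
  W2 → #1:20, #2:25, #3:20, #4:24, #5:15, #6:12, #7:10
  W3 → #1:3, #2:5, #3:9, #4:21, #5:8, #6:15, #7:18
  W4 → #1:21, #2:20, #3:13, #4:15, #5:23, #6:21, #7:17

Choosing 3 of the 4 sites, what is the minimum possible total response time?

Open {W1, W2, W3}.
  #1→W3 3, #2→W3 5, #3→W3 9, #4→W1 8, #5→W3 8, #6→W2 12, #7→W2 10  ⇒ total 55.
Compare {W2, W3, W4}: total 62.
Compare {W1, W3, W4}: total 65.
No size-3 selection does better; minimum is 55.

55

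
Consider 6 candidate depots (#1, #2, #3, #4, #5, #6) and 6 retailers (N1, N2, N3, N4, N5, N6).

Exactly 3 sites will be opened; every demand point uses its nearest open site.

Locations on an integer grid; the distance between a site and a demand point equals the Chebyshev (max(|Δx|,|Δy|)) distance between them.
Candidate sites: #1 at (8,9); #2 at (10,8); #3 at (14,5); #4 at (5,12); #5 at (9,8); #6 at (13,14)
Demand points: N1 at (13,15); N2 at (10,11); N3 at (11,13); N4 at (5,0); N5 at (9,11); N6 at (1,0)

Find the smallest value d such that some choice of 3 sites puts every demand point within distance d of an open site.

Open {#1, #2, #5}.
  Farthest demand point is N4 at distance 8 (to #2); all others are ≤ 8.
With {#1, #3, #5} the worst case is 8.
With {#1, #4, #5} the worst case is 8.
No size-3 selection achieves below 8.

8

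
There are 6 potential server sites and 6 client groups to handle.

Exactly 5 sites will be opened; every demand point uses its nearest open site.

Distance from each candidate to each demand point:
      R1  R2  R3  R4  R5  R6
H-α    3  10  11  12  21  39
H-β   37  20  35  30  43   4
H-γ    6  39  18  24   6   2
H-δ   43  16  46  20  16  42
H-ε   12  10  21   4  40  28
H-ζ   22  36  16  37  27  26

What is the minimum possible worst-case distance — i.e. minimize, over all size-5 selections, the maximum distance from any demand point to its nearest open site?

11

Open {H-α, H-β, H-γ, H-δ, H-ε}.
  Farthest demand point is R3 at distance 11 (to H-α); all others are ≤ 11.
With {H-α, H-β, H-γ, H-ε, H-ζ} the worst case is 11.
With {H-α, H-γ, H-δ, H-ε, H-ζ} the worst case is 11.
No size-5 selection achieves below 11.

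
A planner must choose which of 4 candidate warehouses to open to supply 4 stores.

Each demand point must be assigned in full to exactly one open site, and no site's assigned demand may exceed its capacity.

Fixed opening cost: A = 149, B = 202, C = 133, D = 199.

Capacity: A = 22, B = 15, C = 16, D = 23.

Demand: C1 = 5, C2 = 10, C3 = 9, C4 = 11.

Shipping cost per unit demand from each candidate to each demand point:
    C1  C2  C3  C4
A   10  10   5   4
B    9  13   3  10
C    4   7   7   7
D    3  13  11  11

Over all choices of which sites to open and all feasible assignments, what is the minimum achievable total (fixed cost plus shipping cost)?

Open {A, C}; cheapest assignment that respects the capacities:
  A (cap 22, load 20): C3, C4 — cost 9×5 + 11×4 = 89
  C (cap 16, load 15): C1, C2 — cost 5×4 + 10×7 = 90
  Shipping 179, fixed 282 → total 461.
  Any other capacity-feasible assignment to {A, C} ships for at least 179.
Compare {A, B}: its best feasible assignment gives total 567.
Compare {A, D}: its best feasible assignment gives total 582.
Every other set of open sites that can feasibly serve all demand totals ≥ 567 even under its best assignment. Minimum: 461.

461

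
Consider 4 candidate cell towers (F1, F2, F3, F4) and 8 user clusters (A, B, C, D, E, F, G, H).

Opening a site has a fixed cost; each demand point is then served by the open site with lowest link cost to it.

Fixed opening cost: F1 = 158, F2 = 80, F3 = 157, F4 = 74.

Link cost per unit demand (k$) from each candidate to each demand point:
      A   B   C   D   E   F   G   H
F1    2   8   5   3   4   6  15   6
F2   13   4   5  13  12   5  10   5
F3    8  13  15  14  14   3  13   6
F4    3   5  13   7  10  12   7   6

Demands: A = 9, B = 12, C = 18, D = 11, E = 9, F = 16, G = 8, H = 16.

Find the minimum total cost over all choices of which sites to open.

Open {F2, F4}: assign each demand point to its cheapest open site.
  A→F4 9×3=27, B→F2 12×4=48, C→F2 18×5=90, D→F4 11×7=77, E→F4 9×10=90, F→F2 16×5=80, G→F4 8×7=56, H→F2 16×5=80
  link cost 548, fixed 154 → total 702.
Compare {F1, F2}: link cost 465 + fixed 238 = 703.
Compare {F1, F4}: link cost 485 + fixed 232 = 717.
Compare {F1}: link cost 585 + fixed 158 = 743.
All other subsets cost ≥ 703. Minimum total cost: 702.

702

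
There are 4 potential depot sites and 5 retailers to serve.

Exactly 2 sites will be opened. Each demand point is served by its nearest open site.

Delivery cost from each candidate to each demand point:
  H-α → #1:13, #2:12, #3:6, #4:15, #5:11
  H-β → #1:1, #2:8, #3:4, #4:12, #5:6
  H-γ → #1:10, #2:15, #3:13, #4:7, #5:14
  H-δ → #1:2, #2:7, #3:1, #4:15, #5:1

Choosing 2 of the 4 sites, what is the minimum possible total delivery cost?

18

Open {H-γ, H-δ}.
  #1→H-δ 2, #2→H-δ 7, #3→H-δ 1, #4→H-γ 7, #5→H-δ 1  ⇒ total 18.
Compare {H-β, H-δ}: total 22.
Compare {H-α, H-δ}: total 26.
No size-2 selection does better; minimum is 18.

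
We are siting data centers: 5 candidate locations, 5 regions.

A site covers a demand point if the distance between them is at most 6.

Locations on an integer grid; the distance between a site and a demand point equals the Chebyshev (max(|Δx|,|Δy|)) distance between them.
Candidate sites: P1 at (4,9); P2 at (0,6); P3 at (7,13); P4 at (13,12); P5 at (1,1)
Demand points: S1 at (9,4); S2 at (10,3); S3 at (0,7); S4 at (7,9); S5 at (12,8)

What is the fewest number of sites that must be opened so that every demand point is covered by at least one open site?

2

Coverage sets (demand points within 6 of each site):
  P1: {S1, S2, S3, S4}
  P2: {S3}
  P3: {S4, S5}
  P4: {S4, S5}
  P5: {S3}
No single site covers all 5 demand points.
But {P1, P3} covers everything, so the minimum is 2.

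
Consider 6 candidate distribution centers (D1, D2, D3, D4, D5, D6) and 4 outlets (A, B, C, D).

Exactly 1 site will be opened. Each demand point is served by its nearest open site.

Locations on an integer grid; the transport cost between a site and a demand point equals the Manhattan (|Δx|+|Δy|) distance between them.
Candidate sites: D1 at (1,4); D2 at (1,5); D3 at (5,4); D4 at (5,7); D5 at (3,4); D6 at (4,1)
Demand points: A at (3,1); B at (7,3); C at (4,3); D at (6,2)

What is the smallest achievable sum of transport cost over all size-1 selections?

Open {D6}.
  A→D6 1, B→D6 5, C→D6 2, D→D6 3  ⇒ total 11.
Compare {D3}: total 13.
Compare {D5}: total 15.
No size-1 selection does better; minimum is 11.

11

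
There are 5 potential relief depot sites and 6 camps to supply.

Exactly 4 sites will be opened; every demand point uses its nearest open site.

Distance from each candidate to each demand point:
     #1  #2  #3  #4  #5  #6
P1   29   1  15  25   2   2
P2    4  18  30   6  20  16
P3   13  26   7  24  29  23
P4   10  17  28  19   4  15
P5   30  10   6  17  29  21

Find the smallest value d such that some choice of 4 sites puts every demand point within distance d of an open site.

6

Open {P1, P2, P3, P5}.
  Farthest demand point is #3 at distance 6 (to P5); all others are ≤ 6.
With {P1, P2, P4, P5} the worst case is 6.
With {P1, P2, P3, P4} the worst case is 7.
No size-4 selection achieves below 6.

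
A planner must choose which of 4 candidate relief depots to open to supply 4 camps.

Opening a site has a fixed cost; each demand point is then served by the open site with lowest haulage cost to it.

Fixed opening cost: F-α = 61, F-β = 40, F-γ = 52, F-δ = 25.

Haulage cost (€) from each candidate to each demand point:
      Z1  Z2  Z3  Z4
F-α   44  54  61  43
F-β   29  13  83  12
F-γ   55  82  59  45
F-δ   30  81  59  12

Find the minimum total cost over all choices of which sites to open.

Open {F-β}: assign each demand point to its cheapest open site.
  Z1→F-β 29, Z2→F-β 13, Z3→F-β 83, Z4→F-β 12
  haulage cost 137, fixed 40 → total 177.
Compare {F-β, F-δ}: haulage cost 113 + fixed 65 = 178.
Compare {F-β, F-γ}: haulage cost 113 + fixed 92 = 205.
Compare {F-δ}: haulage cost 182 + fixed 25 = 207.
All other subsets cost ≥ 178. Minimum total cost: 177.

177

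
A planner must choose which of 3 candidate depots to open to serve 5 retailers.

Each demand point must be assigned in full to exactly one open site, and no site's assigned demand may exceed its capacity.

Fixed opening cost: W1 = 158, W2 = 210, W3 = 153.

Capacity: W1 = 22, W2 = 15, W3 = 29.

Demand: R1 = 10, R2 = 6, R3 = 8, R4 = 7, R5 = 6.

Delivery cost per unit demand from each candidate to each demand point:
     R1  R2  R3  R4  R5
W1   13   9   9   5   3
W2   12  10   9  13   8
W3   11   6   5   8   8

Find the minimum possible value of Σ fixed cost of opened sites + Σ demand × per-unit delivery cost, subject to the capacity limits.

550

Open {W1, W3}; cheapest assignment that respects the capacities:
  W1 (cap 22, load 13): R4, R5 — cost 7×5 + 6×3 = 53
  W3 (cap 29, load 24): R1, R2, R3 — cost 10×11 + 6×6 + 8×5 = 186
  Shipping 239, fixed 311 → total 550.
  Any other capacity-feasible assignment to {W1, W3} ships for at least 239.
Compare {W2, W3}: its best feasible assignment gives total 663.
Compare {W1, W2}: its best feasible assignment gives total 733.
Every other set of open sites that can feasibly serve all demand totals ≥ 663 even under its best assignment. Minimum: 550.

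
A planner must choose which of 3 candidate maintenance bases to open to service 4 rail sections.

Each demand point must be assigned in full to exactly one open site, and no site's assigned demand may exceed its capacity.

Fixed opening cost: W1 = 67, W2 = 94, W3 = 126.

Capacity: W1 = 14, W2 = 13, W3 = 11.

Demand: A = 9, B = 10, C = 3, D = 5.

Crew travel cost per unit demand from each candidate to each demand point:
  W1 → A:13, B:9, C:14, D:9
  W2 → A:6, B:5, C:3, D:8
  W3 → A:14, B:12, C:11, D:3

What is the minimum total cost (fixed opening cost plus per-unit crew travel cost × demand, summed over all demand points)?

Open {W1, W2}; cheapest assignment that respects the capacities:
  W1 (cap 14, load 14): A, D — cost 9×13 + 5×9 = 162
  W2 (cap 13, load 13): B, C — cost 10×5 + 3×3 = 59
  Shipping 221, fixed 161 → total 382.
  Any other capacity-feasible assignment to {W1, W2} ships for at least 221.
Compare {W1, W2, W3}: its best feasible assignment gives total 455.
Every other set of open sites that can feasibly serve all demand totals ≥ 455 even under its best assignment. Minimum: 382.

382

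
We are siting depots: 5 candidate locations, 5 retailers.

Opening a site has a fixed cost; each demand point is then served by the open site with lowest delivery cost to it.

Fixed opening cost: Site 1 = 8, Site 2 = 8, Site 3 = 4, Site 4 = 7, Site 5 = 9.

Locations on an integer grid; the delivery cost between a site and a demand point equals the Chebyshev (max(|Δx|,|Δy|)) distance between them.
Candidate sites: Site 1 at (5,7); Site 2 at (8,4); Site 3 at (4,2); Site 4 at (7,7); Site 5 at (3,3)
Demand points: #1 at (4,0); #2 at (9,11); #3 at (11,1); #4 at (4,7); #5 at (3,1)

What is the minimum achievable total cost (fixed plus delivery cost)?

26

Open {Site 1, Site 3}: assign each demand point to its cheapest open site.
  #1→Site 3 2, #2→Site 1 4, #3→Site 1 6, #4→Site 1 1, #5→Site 3 1
  delivery cost 14, fixed 12 → total 26.
Compare {Site 3, Site 4}: delivery cost 16 + fixed 11 = 27.
Compare {Site 3}: delivery cost 24 + fixed 4 = 28.
Compare {Site 2, Site 3}: delivery cost 17 + fixed 12 = 29.
All other subsets cost ≥ 27. Minimum total cost: 26.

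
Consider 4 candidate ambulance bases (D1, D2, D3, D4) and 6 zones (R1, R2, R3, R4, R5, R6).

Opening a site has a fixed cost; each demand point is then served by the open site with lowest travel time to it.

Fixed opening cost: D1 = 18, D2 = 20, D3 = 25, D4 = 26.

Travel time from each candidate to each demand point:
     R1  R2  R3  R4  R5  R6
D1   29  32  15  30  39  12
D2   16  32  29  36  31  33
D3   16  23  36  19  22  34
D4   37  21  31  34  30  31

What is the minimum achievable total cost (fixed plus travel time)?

Open {D1, D3}: assign each demand point to its cheapest open site.
  R1→D3 16, R2→D3 23, R3→D1 15, R4→D3 19, R5→D3 22, R6→D1 12
  travel time 107, fixed 43 → total 150.
Compare {D1, D2, D3}: travel time 107 + fixed 63 = 170.
Compare {D1, D2}: travel time 136 + fixed 38 = 174.
Compare {D1, D3, D4}: travel time 105 + fixed 69 = 174.
All other subsets cost ≥ 170. Minimum total cost: 150.

150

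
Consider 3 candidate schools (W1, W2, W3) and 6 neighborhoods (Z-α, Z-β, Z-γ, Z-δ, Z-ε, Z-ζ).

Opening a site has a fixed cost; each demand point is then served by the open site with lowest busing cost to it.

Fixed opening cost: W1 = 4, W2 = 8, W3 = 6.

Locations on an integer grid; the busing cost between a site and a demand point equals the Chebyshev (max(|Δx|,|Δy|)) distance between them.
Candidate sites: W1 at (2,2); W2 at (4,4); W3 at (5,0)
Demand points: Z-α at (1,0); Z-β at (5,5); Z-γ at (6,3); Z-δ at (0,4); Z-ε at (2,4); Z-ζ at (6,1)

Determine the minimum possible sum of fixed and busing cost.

Open {W1}: assign each demand point to its cheapest open site.
  Z-α→W1 2, Z-β→W1 3, Z-γ→W1 4, Z-δ→W1 2, Z-ε→W1 2, Z-ζ→W1 4
  busing cost 17, fixed 4 → total 21.
Compare {W1, W3}: busing cost 13 + fixed 10 = 23.
Compare {W2}: busing cost 16 + fixed 8 = 24.
Compare {W1, W2}: busing cost 12 + fixed 12 = 24.
All other subsets cost ≥ 23. Minimum total cost: 21.

21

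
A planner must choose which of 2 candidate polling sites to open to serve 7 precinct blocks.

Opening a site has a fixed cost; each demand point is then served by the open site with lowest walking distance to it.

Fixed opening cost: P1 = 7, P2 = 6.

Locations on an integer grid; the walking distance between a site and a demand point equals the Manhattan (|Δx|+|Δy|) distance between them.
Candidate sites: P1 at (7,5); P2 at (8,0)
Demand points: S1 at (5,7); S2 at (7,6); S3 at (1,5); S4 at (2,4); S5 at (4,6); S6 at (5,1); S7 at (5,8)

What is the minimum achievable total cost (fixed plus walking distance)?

39

Open {P1}: assign each demand point to its cheapest open site.
  S1→P1 4, S2→P1 1, S3→P1 6, S4→P1 6, S5→P1 4, S6→P1 6, S7→P1 5
  walking distance 32, fixed 7 → total 39.
Compare {P1, P2}: walking distance 30 + fixed 13 = 43.
Compare {P2}: walking distance 64 + fixed 6 = 70.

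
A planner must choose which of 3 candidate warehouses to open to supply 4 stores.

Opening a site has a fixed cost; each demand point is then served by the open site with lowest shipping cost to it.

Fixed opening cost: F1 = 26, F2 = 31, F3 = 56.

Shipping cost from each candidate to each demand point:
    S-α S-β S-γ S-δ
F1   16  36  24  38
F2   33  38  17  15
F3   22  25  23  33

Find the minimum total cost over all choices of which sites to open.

Open {F2}: assign each demand point to its cheapest open site.
  S-α→F2 33, S-β→F2 38, S-γ→F2 17, S-δ→F2 15
  shipping cost 103, fixed 31 → total 134.
Compare {F1}: shipping cost 114 + fixed 26 = 140.
Compare {F1, F2}: shipping cost 84 + fixed 57 = 141.
Compare {F3}: shipping cost 103 + fixed 56 = 159.
All other subsets cost ≥ 140. Minimum total cost: 134.

134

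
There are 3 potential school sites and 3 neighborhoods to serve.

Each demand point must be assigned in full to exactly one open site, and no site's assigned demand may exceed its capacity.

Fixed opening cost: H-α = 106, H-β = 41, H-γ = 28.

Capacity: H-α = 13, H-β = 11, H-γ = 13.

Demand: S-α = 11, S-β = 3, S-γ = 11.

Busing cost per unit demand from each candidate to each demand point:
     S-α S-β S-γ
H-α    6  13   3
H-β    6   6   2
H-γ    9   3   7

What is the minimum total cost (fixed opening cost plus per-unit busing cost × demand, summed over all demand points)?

272

Open {H-α, H-β, H-γ}; cheapest assignment that respects the capacities:
  H-α (cap 13, load 11): S-α — cost 11×6 = 66
  H-β (cap 11, load 11): S-γ — cost 11×2 = 22
  H-γ (cap 13, load 3): S-β — cost 3×3 = 9
  Shipping 97, fixed 175 → total 272.
  Any other capacity-feasible assignment to {H-α, H-β, H-γ} ships for at least 97.
Total demand is 25; every other set of sites either has combined capacity below 25 or cannot fit the demands without splitting one across sites, so {H-α, H-β, H-γ} is the only feasible choice of open sites. Minimum: 272.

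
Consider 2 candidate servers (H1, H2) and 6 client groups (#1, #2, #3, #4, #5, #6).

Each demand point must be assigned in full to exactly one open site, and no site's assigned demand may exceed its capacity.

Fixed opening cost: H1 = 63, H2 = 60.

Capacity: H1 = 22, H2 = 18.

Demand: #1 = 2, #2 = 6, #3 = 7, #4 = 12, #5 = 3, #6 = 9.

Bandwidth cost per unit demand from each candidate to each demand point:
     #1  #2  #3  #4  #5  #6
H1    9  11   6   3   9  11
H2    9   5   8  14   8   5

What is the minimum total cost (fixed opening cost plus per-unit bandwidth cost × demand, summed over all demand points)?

318

Open {H1, H2}; cheapest assignment that respects the capacities:
  H1 (cap 22, load 21): #1, #3, #4 — cost 2×9 + 7×6 + 12×3 = 96
  H2 (cap 18, load 18): #2, #5, #6 — cost 6×5 + 3×8 + 9×5 = 99
  Shipping 195, fixed 123 → total 318.
  Any other capacity-feasible assignment to {H1, H2} ships for at least 195.
Total demand is 39 and no other set of sites has combined capacity ≥ 39, so {H1, H2} is the only feasible choice of open sites. Minimum: 318.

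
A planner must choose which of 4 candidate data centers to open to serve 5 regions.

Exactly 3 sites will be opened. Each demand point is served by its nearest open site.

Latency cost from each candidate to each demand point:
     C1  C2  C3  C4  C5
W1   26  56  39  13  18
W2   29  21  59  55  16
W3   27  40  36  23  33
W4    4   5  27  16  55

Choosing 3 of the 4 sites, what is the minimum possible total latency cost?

Open {W1, W2, W4}.
  C1→W4 4, C2→W4 5, C3→W4 27, C4→W1 13, C5→W2 16  ⇒ total 65.
Compare {W1, W3, W4}: total 67.
Compare {W2, W3, W4}: total 68.
No size-3 selection does better; minimum is 65.

65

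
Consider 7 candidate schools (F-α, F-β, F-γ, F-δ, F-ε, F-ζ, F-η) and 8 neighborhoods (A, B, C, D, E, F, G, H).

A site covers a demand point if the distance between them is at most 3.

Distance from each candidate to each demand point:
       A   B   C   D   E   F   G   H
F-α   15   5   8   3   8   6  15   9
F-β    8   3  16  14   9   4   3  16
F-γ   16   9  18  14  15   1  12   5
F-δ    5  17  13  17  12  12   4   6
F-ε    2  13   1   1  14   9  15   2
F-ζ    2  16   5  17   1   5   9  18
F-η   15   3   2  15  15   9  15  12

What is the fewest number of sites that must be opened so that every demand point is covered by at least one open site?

4

Coverage sets (demand points within 3 of each site):
  F-α: {D}
  F-β: {B, G}
  F-γ: {F}
  F-δ: {}
  F-ε: {A, C, D, H}
  F-ζ: {A, E}
  F-η: {B, C}
No 3 sites suffice: every size-3 union leaves at least one demand point uncovered.
But {F-β, F-γ, F-ε, F-ζ} covers everything, so the minimum is 4.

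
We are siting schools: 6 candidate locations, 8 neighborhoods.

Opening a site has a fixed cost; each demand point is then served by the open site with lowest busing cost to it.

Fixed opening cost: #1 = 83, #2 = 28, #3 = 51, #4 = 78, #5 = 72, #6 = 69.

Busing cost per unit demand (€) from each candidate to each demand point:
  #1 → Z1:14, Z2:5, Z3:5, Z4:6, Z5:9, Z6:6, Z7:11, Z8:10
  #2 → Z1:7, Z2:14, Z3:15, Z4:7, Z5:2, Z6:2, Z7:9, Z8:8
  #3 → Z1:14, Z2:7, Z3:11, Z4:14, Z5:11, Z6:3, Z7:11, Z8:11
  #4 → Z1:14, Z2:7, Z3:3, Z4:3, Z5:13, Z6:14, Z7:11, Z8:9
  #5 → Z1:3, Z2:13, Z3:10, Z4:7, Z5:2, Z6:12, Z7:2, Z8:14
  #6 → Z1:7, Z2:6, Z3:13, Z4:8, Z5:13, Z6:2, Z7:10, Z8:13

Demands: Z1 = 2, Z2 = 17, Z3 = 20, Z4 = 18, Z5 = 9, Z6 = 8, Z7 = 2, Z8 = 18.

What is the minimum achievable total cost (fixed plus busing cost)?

Open {#2, #4}: assign each demand point to its cheapest open site.
  Z1→#2 2×7=14, Z2→#4 17×7=119, Z3→#4 20×3=60, Z4→#4 18×3=54, Z5→#2 9×2=18, Z6→#2 8×2=16, Z7→#2 2×9=18, Z8→#2 18×8=144
  busing cost 443, fixed 106 → total 549.
Compare {#1, #2, #4}: busing cost 409 + fixed 189 = 598.
Compare {#2, #4, #5}: busing cost 421 + fixed 178 = 599.
Compare {#2, #3, #4}: busing cost 443 + fixed 157 = 600.
All other subsets cost ≥ 598. Minimum total cost: 549.

549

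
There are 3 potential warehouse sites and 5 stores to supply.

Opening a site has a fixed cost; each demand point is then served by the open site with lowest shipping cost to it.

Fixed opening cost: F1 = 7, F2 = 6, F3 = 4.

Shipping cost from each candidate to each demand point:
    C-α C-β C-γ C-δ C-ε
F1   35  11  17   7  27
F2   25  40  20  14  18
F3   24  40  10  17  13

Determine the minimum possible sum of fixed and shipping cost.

Open {F1, F3}: assign each demand point to its cheapest open site.
  C-α→F3 24, C-β→F1 11, C-γ→F3 10, C-δ→F1 7, C-ε→F3 13
  shipping cost 65, fixed 11 → total 76.
Compare {F1, F2, F3}: shipping cost 65 + fixed 17 = 82.
Compare {F1, F2}: shipping cost 78 + fixed 13 = 91.
Compare {F1}: shipping cost 97 + fixed 7 = 104.
All other subsets cost ≥ 82. Minimum total cost: 76.

76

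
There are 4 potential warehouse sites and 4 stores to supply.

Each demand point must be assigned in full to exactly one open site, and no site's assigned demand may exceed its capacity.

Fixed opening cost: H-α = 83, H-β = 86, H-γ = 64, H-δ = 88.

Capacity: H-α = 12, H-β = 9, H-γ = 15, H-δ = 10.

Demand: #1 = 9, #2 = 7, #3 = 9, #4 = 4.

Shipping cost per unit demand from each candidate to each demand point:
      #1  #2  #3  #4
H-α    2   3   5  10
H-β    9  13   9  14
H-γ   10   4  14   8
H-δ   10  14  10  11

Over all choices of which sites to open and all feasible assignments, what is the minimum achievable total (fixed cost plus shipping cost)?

392

Open {H-α, H-β, H-γ}; cheapest assignment that respects the capacities:
  H-α (cap 12, load 9): #1 — cost 9×2 = 18
  H-β (cap 9, load 9): #3 — cost 9×9 = 81
  H-γ (cap 15, load 11): #2, #4 — cost 7×4 + 4×8 = 60
  Shipping 159, fixed 233 → total 392.
  Any other capacity-feasible assignment to {H-α, H-β, H-γ} ships for at least 159.
Compare {H-α, H-γ, H-δ}: its best feasible assignment gives total 403.
Compare {H-β, H-γ, H-δ}: its best feasible assignment gives total 469.
Every other set of open sites that can feasibly serve all demand totals ≥ 403 even under its best assignment. Minimum: 392.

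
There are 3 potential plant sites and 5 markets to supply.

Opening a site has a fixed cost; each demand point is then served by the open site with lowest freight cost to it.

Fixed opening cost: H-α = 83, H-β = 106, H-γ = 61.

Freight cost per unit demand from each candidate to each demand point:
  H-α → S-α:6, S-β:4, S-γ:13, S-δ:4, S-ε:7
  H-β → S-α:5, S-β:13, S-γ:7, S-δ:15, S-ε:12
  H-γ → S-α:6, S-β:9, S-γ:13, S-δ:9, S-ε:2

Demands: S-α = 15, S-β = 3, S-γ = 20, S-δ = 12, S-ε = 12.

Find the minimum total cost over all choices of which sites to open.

Open {H-β, H-γ}: assign each demand point to its cheapest open site.
  S-α→H-β 15×5=75, S-β→H-γ 3×9=27, S-γ→H-β 20×7=140, S-δ→H-γ 12×9=108, S-ε→H-γ 12×2=24
  freight cost 374, fixed 167 → total 541.
Compare {H-α, H-β}: freight cost 359 + fixed 189 = 548.
Compare {H-α, H-β, H-γ}: freight cost 299 + fixed 250 = 549.
Compare {H-γ}: freight cost 509 + fixed 61 = 570.
All other subsets cost ≥ 548. Minimum total cost: 541.

541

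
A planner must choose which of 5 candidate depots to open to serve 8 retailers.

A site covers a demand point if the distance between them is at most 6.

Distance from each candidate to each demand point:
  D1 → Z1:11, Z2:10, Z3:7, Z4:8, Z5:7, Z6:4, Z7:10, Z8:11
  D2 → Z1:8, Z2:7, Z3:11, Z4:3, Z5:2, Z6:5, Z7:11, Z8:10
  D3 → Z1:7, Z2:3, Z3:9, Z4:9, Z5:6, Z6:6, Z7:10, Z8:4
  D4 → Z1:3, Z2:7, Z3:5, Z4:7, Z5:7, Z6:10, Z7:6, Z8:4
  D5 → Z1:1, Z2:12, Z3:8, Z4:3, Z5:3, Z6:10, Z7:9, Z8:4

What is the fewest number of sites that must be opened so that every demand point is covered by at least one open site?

Coverage sets (demand points within 6 of each site):
  D1: {Z6}
  D2: {Z4, Z5, Z6}
  D3: {Z2, Z5, Z6, Z8}
  D4: {Z1, Z3, Z7, Z8}
  D5: {Z1, Z4, Z5, Z8}
No 2 sites suffice: every size-2 union leaves at least one demand point uncovered.
But {D2, D3, D4} covers everything, so the minimum is 3.

3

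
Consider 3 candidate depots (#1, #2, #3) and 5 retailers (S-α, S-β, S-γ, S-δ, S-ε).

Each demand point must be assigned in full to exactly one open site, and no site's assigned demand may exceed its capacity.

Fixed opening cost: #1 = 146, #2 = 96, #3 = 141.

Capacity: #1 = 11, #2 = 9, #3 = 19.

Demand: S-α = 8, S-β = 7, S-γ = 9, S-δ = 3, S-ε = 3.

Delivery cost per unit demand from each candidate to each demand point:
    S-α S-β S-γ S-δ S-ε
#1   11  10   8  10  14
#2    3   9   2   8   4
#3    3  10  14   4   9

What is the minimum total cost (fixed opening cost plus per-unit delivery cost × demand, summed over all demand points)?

534

Open {#1, #2, #3}; cheapest assignment that respects the capacities:
  #1 (cap 11, load 7): S-β — cost 7×10 = 70
  #2 (cap 9, load 9): S-γ — cost 9×2 = 18
  #3 (cap 19, load 14): S-α, S-δ, S-ε — cost 8×3 + 3×4 + 3×9 = 63
  Shipping 151, fixed 383 → total 534.
  Any other capacity-feasible assignment to {#1, #2, #3} ships for at least 151.
Compare {#1, #3}: its best feasible assignment gives total 625.
Every other set of open sites that can feasibly serve all demand totals ≥ 625 even under its best assignment. Minimum: 534.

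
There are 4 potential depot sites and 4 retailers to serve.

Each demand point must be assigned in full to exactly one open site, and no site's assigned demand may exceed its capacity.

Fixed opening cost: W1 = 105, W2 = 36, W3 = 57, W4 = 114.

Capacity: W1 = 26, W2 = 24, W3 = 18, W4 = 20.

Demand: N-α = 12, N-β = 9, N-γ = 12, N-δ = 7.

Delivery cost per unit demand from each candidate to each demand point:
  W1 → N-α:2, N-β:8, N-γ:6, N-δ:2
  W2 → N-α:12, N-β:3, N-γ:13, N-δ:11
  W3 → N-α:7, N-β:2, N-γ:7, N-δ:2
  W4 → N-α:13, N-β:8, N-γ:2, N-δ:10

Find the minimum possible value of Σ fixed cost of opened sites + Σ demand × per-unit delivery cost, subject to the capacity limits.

Open {W1, W3}; cheapest assignment that respects the capacities:
  W1 (cap 26, load 24): N-α, N-γ — cost 12×2 + 12×6 = 96
  W3 (cap 18, load 16): N-β, N-δ — cost 9×2 + 7×2 = 32
  Shipping 128, fixed 162 → total 290.
  Any other capacity-feasible assignment to {W1, W3} ships for at least 128.
Compare {W1, W2, W3}: its best feasible assignment gives total 326.
Compare {W1, W2}: its best feasible assignment gives total 341.
Every other set of open sites that can feasibly serve all demand totals ≥ 326 even under its best assignment. Minimum: 290.

290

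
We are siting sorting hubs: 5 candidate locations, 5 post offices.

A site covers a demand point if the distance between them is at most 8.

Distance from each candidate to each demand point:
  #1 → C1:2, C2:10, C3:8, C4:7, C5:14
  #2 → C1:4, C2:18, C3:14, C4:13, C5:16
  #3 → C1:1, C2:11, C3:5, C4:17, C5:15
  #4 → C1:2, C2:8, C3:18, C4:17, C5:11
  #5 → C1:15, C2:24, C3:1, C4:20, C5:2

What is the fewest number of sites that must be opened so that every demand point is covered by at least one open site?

3

Coverage sets (demand points within 8 of each site):
  #1: {C1, C3, C4}
  #2: {C1}
  #3: {C1, C3}
  #4: {C1, C2}
  #5: {C3, C5}
No 2 sites suffice: every size-2 union leaves at least one demand point uncovered.
But {#1, #4, #5} covers everything, so the minimum is 3.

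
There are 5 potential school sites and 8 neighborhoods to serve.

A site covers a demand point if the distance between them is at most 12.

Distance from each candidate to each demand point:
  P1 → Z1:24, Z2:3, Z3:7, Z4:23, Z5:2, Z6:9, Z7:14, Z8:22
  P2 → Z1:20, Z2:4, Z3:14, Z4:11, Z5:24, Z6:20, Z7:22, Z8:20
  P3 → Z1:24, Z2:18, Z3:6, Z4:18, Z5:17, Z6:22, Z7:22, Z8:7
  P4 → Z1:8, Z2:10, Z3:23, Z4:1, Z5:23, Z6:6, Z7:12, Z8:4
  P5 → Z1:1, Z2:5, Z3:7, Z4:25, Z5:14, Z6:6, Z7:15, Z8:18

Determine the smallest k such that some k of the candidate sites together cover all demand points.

Coverage sets (demand points within 12 of each site):
  P1: {Z2, Z3, Z5, Z6}
  P2: {Z2, Z4}
  P3: {Z3, Z8}
  P4: {Z1, Z2, Z4, Z6, Z7, Z8}
  P5: {Z1, Z2, Z3, Z6}
No single site covers all 8 demand points.
But {P1, P4} covers everything, so the minimum is 2.

2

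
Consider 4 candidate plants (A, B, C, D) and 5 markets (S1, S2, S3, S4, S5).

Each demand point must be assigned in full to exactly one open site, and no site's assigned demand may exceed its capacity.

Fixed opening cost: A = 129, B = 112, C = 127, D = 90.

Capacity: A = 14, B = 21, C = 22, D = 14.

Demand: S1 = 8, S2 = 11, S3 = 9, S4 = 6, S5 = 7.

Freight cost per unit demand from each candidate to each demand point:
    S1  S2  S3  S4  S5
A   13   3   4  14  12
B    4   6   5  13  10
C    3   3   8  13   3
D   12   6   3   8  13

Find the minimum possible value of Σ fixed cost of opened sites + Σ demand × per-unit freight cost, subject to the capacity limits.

473

Open {B, C}; cheapest assignment that respects the capacities:
  B (cap 21, load 20): S2, S3 — cost 11×6 + 9×5 = 111
  C (cap 22, load 21): S1, S4, S5 — cost 8×3 + 6×13 + 7×3 = 123
  Shipping 234, fixed 239 → total 473.
  Any other capacity-feasible assignment to {B, C} ships for at least 234.
Compare {B, C, D}: its best feasible assignment gives total 508.
Compare {A, C, D}: its best feasible assignment gives total 529.
Every other set of open sites that can feasibly serve all demand totals ≥ 508 even under its best assignment. Minimum: 473.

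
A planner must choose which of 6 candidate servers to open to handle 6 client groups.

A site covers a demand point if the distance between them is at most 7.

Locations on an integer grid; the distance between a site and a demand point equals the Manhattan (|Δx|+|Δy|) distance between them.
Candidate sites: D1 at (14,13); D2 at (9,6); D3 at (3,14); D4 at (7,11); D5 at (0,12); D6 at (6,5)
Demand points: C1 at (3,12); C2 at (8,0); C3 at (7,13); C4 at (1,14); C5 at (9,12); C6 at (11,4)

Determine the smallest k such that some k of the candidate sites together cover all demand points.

2

Coverage sets (demand points within 7 of each site):
  D1: {C3, C5}
  D2: {C2, C5, C6}
  D3: {C1, C3, C4}
  D4: {C1, C3, C5}
  D5: {C1, C4}
  D6: {C2, C6}
No single site covers all 6 demand points.
But {D2, D3} covers everything, so the minimum is 2.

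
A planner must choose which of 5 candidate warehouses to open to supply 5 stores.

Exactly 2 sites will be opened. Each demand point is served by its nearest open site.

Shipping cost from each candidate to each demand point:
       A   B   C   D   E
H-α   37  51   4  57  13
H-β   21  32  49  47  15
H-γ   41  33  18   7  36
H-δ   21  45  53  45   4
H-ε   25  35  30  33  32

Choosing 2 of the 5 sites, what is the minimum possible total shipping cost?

83

Open {H-γ, H-δ}.
  A→H-δ 21, B→H-γ 33, C→H-γ 18, D→H-γ 7, E→H-δ 4  ⇒ total 83.
Compare {H-β, H-γ}: total 93.
Compare {H-α, H-γ}: total 94.
No size-2 selection does better; minimum is 83.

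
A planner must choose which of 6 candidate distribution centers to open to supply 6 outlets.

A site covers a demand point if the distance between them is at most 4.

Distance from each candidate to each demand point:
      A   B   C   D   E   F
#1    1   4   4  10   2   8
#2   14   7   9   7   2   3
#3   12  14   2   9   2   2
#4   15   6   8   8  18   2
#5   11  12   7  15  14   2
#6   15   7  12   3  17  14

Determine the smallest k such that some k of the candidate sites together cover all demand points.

Coverage sets (demand points within 4 of each site):
  #1: {A, B, C, E}
  #2: {E, F}
  #3: {C, E, F}
  #4: {F}
  #5: {F}
  #6: {D}
No 2 sites suffice: every size-2 union leaves at least one demand point uncovered.
But {#1, #2, #6} covers everything, so the minimum is 3.

3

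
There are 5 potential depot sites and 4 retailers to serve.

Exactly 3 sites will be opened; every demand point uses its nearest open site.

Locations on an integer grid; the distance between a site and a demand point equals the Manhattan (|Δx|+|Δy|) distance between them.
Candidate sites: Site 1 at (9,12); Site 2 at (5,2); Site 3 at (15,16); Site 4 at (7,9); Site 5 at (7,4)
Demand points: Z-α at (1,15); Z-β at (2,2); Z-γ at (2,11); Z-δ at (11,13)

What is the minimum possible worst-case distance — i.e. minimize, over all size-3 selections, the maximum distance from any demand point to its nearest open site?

Open {Site 1, Site 2, Site 3}.
  Farthest demand point is Z-α at distance 11 (to Site 1); all others are ≤ 11.
With {Site 1, Site 2, Site 4} the worst case is 11.
With {Site 1, Site 2, Site 5} the worst case is 11.
No size-3 selection achieves below 11.

11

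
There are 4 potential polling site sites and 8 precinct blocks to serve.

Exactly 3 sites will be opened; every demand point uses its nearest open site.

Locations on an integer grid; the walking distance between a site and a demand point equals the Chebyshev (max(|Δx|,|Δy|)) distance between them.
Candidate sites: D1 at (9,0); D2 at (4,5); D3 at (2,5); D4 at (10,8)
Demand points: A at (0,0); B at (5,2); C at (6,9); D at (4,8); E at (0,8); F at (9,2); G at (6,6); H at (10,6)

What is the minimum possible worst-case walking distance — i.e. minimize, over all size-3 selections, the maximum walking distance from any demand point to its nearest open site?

Open {D1, D2, D4}.
  Farthest demand point is A at walking distance 5 (to D2); all others are ≤ 5.
With {D1, D3, D4} the worst case is 5.
With {D2, D3, D4} the worst case is 5.
No size-3 selection achieves below 5.

5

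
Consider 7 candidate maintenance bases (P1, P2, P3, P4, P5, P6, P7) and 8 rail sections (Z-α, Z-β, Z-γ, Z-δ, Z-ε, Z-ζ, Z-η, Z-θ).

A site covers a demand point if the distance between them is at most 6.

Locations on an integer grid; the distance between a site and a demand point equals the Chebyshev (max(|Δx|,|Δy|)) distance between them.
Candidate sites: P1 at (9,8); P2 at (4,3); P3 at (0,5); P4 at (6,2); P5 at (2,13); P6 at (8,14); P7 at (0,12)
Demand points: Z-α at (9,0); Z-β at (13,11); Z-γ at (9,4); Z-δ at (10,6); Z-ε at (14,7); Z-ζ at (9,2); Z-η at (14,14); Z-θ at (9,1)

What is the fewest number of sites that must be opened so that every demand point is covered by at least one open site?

2

Coverage sets (demand points within 6 of each site):
  P1: {Z-β, Z-γ, Z-δ, Z-ε, Z-ζ, Z-η}
  P2: {Z-α, Z-γ, Z-δ, Z-ζ, Z-θ}
  P3: {}
  P4: {Z-α, Z-γ, Z-δ, Z-ζ, Z-θ}
  P5: {}
  P6: {Z-β, Z-η}
  P7: {}
No single site covers all 8 demand points.
But {P1, P2} covers everything, so the minimum is 2.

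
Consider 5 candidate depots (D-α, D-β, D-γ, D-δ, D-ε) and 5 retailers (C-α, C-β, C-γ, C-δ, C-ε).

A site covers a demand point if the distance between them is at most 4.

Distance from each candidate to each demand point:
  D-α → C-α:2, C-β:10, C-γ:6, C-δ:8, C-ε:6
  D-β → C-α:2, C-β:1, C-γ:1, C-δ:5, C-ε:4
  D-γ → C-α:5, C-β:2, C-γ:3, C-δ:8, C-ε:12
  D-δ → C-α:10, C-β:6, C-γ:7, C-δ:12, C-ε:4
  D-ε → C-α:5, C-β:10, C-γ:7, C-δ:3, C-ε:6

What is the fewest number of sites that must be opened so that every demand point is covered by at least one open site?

Coverage sets (demand points within 4 of each site):
  D-α: {C-α}
  D-β: {C-α, C-β, C-γ, C-ε}
  D-γ: {C-β, C-γ}
  D-δ: {C-ε}
  D-ε: {C-δ}
No single site covers all 5 demand points.
But {D-β, D-ε} covers everything, so the minimum is 2.

2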